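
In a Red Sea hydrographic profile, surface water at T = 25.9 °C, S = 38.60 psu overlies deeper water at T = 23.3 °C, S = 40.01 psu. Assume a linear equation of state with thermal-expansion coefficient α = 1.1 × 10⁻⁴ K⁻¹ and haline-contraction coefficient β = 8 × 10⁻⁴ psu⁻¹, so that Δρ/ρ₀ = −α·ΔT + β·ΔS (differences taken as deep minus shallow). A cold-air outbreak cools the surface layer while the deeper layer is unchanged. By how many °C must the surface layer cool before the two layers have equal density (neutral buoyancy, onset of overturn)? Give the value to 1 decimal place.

12.9 °C

Neutral buoyancy requires Δρ = 0, i.e. −α(T_deep − T_surf′) + β(S_deep − S_surf) = 0.
T_surf′ = T_deep − (β/α)·ΔS = 23.3 − (8 × 10⁻⁴/1.1 × 10⁻⁴)·(+1.41) = 13.045 °C.
Cooling required: 25.9 − (13.045) = 12.855 °C.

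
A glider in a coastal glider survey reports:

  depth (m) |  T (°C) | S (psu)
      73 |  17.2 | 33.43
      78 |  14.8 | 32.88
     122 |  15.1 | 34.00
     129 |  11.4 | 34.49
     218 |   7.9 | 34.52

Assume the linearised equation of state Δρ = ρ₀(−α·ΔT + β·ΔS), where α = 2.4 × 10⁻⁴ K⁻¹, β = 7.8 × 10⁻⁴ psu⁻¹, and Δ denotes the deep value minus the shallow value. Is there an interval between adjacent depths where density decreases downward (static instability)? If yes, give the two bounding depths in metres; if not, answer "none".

Evaluate Δρ/ρ₀ = −αΔT + βΔS across each adjacent pair:
  73–78 m: −αΔT+βΔS = −(2.4 × 10⁻⁴)(-2.4)+(7.8 × 10⁻⁴)(-0.55) = 1.5 × 10⁻⁴ → stable
  78–122 m: −αΔT+βΔS = −(2.4 × 10⁻⁴)(+0.3)+(7.8 × 10⁻⁴)(+1.12) = 8.0 × 10⁻⁴ → stable
  122–129 m: −αΔT+βΔS = −(2.4 × 10⁻⁴)(-3.7)+(7.8 × 10⁻⁴)(+0.49) = 1.3 × 10⁻³ → stable
  129–218 m: −αΔT+βΔS = −(2.4 × 10⁻⁴)(-3.5)+(7.8 × 10⁻⁴)(+0.03) = 8.6 × 10⁻⁴ → stable
Every interval has Δρ > 0: the column is stably stratified throughout.

none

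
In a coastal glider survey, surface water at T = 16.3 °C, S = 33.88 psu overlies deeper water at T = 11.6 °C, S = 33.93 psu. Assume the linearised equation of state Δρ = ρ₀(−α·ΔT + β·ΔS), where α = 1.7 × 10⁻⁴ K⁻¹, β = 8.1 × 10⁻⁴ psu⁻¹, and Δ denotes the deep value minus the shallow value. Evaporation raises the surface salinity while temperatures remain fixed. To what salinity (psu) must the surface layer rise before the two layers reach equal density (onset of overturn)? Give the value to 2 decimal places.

Neutral buoyancy requires −α(T_deep − T_surf) + β(S_deep − S_surf′) = 0.
S_surf′ = S_deep − (α/β)·ΔT = 33.93 − (1.7 × 10⁻⁴/8.1 × 10⁻⁴)·(-4.7) = 34.9164 psu.
Increase required: 34.9164 − 33.88 = 1.0364 psu.

34.92 psu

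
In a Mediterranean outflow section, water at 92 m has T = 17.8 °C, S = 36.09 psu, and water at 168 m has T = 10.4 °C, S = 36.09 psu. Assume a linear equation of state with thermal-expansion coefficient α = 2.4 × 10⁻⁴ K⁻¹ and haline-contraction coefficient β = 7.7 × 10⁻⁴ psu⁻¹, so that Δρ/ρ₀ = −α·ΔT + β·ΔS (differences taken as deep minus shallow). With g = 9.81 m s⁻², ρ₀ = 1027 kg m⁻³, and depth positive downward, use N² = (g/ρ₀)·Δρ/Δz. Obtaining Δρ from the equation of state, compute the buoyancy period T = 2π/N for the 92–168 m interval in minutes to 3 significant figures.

ΔT = -7.4 K, ΔS = +0.00 psu (deep − shallow).
Δρ/ρ₀ = −αΔT + βΔS = 1.776 × 10⁻³ + 0 = 1.776 × 10⁻³, so Δρ ≈ 1.824 kg m⁻³.
N² = (g/ρ₀)·Δρ/Δz = g·(Δρ/ρ₀)/Δz = 9.81 × 1.776 × 10⁻³ / 76 = 2.2924 × 10⁻⁴ s⁻².
N = √(2.2924 × 10⁻⁴) = 0.015141 rad s⁻¹ → T = 2π/N = 414.98 s = 6.9163 min ≈ 6.92 min.

6.92 min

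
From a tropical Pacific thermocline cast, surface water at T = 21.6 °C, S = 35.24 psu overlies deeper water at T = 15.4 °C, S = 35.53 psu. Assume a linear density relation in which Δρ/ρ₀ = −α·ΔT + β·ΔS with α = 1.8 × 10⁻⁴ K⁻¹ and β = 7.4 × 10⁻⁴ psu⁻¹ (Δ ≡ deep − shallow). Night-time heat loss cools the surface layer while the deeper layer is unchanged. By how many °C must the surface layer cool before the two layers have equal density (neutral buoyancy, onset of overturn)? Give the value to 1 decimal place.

7.4 °C

Neutral buoyancy requires Δρ = 0, i.e. −α(T_deep − T_surf′) + β(S_deep − S_surf) = 0.
T_surf′ = T_deep − (β/α)·ΔS = 15.4 − (7.4 × 10⁻⁴/1.8 × 10⁻⁴)·(+0.29) = 14.208 °C.
Cooling required: 21.6 − (14.208) = 7.392 °C.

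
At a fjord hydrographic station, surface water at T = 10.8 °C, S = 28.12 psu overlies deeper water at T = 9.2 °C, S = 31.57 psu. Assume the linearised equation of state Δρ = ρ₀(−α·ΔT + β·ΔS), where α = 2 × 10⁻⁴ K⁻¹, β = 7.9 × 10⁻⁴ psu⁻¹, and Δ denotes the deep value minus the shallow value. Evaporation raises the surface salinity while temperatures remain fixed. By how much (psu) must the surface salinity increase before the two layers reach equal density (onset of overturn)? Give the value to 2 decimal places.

Neutral buoyancy requires −α(T_deep − T_surf) + β(S_deep − S_surf′) = 0.
S_surf′ = S_deep − (α/β)·ΔT = 31.57 − (2 × 10⁻⁴/7.9 × 10⁻⁴)·(-1.6) = 31.9751 psu.
Increase required: 31.9751 − 28.12 = 3.8551 psu.

3.86 psu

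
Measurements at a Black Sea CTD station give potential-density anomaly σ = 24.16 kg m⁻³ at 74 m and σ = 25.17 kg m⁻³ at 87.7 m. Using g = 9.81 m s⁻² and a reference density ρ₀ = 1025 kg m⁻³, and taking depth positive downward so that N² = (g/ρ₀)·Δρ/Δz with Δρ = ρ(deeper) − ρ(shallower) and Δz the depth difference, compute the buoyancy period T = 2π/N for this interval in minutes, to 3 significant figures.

Δρ = 1025.17 − 1024.16 = 1.01 kg m⁻³ over Δz = 87.7 − 74 = 13.7 m.
N² = (9.81/1025) × (1.01/13.7) = 7.0558 × 10⁻⁴ s⁻².
N = √(7.0558 × 10⁻⁴) = 0.026563 rad s⁻¹, so T = 2π/N = 236.54 s = 3.9423 min ≈ 3.94 min.

3.94 min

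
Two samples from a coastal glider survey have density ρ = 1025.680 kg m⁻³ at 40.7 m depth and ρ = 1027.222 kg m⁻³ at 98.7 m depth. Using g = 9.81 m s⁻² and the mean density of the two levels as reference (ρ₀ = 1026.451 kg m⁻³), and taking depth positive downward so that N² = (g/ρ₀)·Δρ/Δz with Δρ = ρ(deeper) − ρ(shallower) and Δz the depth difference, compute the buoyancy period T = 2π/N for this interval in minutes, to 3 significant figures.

Δρ = 1027.222 − 1025.680 = 1.542 kg m⁻³ over Δz = 98.7 − 40.7 = 58 m.
N² = (9.81/1026.451) × (1.542/58) = 2.5409 × 10⁻⁴ s⁻².
N = √(2.5409 × 10⁻⁴) = 0.015940 rad s⁻¹, so T = 2π/N = 394.18 s = 6.5697 min ≈ 6.57 min.

6.57 min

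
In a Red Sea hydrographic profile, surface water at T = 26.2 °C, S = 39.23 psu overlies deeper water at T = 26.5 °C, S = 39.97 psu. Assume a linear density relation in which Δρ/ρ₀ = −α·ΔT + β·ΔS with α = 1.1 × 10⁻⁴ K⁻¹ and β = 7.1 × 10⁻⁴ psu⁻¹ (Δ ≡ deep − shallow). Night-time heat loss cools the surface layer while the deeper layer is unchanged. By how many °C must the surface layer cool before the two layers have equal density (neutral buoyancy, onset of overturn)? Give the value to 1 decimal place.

Neutral buoyancy requires Δρ = 0, i.e. −α(T_deep − T_surf′) + β(S_deep − S_surf) = 0.
T_surf′ = T_deep − (β/α)·ΔS = 26.5 − (7.1 × 10⁻⁴/1.1 × 10⁻⁴)·(+0.74) = 21.724 °C.
Cooling required: 26.2 − (21.724) = 4.476 °C.

4.5 °C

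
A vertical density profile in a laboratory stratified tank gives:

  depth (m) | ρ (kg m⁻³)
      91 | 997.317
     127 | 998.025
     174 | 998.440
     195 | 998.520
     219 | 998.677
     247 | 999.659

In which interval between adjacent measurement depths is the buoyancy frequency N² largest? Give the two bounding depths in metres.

Compute the density gradient over each adjacent pair:
  91–127 m: Δρ/Δz = 0.708/36 = 0.020 kg m⁻⁴
  127–174 m: Δρ/Δz = 0.415/47 = 8.8 × 10⁻³ kg m⁻⁴
  174–195 m: Δρ/Δz = 0.080/21 = 3.8 × 10⁻³ kg m⁻⁴
  195–219 m: Δρ/Δz = 0.157/24 = 6.5 × 10⁻³ kg m⁻⁴
  219–247 m: Δρ/Δz = 0.982/28 = 0.035 kg m⁻⁴
The largest gradient is in the 219–247 m interval — the pycnocline.

219–247 m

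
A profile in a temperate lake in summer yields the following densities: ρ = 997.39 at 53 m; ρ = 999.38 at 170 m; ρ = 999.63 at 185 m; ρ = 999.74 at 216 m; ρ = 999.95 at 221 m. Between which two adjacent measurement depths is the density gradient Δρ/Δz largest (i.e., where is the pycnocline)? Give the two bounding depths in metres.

216–221 m

Compute the density gradient over each adjacent pair:
  53–170 m: Δρ/Δz = 1.99/117 = 0.017 kg m⁻⁴
  170–185 m: Δρ/Δz = 0.25/15 = 0.017 kg m⁻⁴
  185–216 m: Δρ/Δz = 0.11/31 = 3.5 × 10⁻³ kg m⁻⁴
  216–221 m: Δρ/Δz = 0.21/5 = 0.042 kg m⁻⁴
The largest gradient is in the 216–221 m interval — the pycnocline.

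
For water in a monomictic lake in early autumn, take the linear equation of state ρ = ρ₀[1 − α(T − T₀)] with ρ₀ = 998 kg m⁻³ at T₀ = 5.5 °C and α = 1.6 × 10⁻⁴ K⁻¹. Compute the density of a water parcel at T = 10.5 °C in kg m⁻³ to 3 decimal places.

T − T₀ = +5.0 K.
Bracket = 1 − α·(+5.0) = 1 + (-8.00 × 10⁻⁴) = 0.9992000.
ρ = 998 × 0.9992000 = 997.202 kg m⁻³.

997.202 kg m⁻³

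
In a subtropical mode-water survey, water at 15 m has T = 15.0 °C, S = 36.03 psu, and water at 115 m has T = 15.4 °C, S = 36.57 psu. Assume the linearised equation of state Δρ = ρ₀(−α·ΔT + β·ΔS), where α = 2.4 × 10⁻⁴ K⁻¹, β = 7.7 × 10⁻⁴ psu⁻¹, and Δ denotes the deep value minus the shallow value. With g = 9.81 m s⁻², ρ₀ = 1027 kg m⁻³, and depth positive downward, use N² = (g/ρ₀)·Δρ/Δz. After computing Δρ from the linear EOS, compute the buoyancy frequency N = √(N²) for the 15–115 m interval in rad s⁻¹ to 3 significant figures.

5.60 × 10⁻³ rad s⁻¹

ΔT = +0.4 K, ΔS = +0.54 psu (deep − shallow).
Δρ/ρ₀ = −αΔT + βΔS = -9.60 × 10⁻⁵ + 4.158 × 10⁻⁴ = 3.198 × 10⁻⁴, so Δρ ≈ 0.3284 kg m⁻³.
N² = (g/ρ₀)·Δρ/Δz = g·(Δρ/ρ₀)/Δz = 9.81 × 3.198 × 10⁻⁴ / 100 = 3.1372 × 10⁻⁵ s⁻².
N = √(3.1372 × 10⁻⁵) = 5.6011 × 10⁻³ rad s⁻¹ ≈ 5.60 × 10⁻³ rad s⁻¹.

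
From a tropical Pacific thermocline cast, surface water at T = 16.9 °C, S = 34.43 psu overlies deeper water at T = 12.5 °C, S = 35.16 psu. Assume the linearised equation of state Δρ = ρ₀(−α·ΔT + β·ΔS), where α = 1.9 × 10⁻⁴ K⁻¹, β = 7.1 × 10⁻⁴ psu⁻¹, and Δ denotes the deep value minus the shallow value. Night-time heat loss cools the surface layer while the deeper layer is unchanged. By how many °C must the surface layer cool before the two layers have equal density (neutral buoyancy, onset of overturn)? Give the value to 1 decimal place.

Neutral buoyancy requires Δρ = 0, i.e. −α(T_deep − T_surf′) + β(S_deep − S_surf) = 0.
T_surf′ = T_deep − (β/α)·ΔS = 12.5 − (7.1 × 10⁻⁴/1.9 × 10⁻⁴)·(+0.73) = 9.772 °C.
Cooling required: 16.9 − (9.772) = 7.128 °C.

7.1 °C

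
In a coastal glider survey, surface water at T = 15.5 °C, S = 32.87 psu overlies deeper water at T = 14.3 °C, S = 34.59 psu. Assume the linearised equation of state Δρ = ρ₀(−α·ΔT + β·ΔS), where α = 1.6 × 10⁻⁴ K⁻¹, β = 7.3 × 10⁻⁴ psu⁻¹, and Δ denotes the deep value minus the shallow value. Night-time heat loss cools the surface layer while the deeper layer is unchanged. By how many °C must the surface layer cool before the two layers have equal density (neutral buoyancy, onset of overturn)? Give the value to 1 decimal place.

Neutral buoyancy requires Δρ = 0, i.e. −α(T_deep − T_surf′) + β(S_deep − S_surf) = 0.
T_surf′ = T_deep − (β/α)·ΔS = 14.3 − (7.3 × 10⁻⁴/1.6 × 10⁻⁴)·(+1.72) = 6.453 °C.
Cooling required: 15.5 − (6.453) = 9.047 °C.

9.0 °C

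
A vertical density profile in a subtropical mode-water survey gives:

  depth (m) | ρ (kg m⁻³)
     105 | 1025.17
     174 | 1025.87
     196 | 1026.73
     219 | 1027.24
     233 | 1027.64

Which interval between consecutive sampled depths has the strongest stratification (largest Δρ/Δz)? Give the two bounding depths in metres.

174–196 m

Compute the density gradient over each adjacent pair:
  105–174 m: Δρ/Δz = 0.70/69 = 0.010 kg m⁻⁴
  174–196 m: Δρ/Δz = 0.86/22 = 0.039 kg m⁻⁴
  196–219 m: Δρ/Δz = 0.51/23 = 0.022 kg m⁻⁴
  219–233 m: Δρ/Δz = 0.40/14 = 0.029 kg m⁻⁴
The largest gradient is in the 174–196 m interval — the pycnocline.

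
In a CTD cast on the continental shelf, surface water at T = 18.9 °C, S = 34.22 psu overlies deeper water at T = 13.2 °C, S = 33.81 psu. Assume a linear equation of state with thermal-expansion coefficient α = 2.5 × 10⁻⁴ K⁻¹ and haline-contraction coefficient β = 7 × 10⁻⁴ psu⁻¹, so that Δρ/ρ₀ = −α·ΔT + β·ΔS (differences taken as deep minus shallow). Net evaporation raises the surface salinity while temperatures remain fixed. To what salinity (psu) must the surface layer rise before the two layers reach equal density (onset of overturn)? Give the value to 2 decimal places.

Neutral buoyancy requires −α(T_deep − T_surf) + β(S_deep − S_surf′) = 0.
S_surf′ = S_deep − (α/β)·ΔT = 33.81 − (2.5 × 10⁻⁴/7 × 10⁻⁴)·(-5.7) = 35.8457 psu.
Increase required: 35.8457 − 34.22 = 1.6257 psu.

35.85 psu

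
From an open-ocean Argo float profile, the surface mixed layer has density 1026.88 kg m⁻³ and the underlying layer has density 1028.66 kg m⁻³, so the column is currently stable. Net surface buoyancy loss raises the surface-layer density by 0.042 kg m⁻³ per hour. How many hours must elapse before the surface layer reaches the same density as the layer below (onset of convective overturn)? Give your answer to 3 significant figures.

42.4 hours

Density deficit of the surface layer: 1028.66 − 1026.88 = 1.78 kg m⁻³.
Required change = 1.78 / 0.042 = 42.4 hours.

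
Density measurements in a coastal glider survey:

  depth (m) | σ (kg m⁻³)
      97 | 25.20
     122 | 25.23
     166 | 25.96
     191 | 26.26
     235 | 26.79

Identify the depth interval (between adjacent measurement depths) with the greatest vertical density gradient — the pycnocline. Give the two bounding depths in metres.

Compute the density gradient over each adjacent pair:
  97–122 m: Δρ/Δz = 0.03/25 = 1.2 × 10⁻³ kg m⁻⁴
  122–166 m: Δρ/Δz = 0.73/44 = 0.017 kg m⁻⁴
  166–191 m: Δρ/Δz = 0.30/25 = 0.012 kg m⁻⁴
  191–235 m: Δρ/Δz = 0.53/44 = 0.012 kg m⁻⁴
The largest gradient is in the 122–166 m interval — the pycnocline.

122–166 m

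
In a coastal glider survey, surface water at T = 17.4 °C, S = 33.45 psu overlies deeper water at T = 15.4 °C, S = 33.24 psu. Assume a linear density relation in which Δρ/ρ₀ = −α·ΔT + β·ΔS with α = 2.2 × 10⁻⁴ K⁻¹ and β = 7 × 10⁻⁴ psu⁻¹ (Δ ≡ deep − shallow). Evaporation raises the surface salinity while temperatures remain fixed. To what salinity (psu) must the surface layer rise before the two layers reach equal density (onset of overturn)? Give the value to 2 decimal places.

Neutral buoyancy requires −α(T_deep − T_surf) + β(S_deep − S_surf′) = 0.
S_surf′ = S_deep − (α/β)·ΔT = 33.24 − (2.2 × 10⁻⁴/7 × 10⁻⁴)·(-2.0) = 33.8686 psu.
Increase required: 33.8686 − 33.45 = 0.4186 psu.

33.87 psu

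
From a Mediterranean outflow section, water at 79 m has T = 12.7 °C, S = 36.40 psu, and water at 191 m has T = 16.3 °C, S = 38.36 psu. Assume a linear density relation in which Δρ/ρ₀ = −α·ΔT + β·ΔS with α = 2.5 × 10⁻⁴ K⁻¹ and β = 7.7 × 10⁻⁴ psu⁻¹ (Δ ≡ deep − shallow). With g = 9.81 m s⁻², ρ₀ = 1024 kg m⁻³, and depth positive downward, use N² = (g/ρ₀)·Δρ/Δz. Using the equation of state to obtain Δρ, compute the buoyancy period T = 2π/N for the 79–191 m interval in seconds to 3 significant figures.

ΔT = +3.6 K, ΔS = +1.96 psu (deep − shallow).
Δρ/ρ₀ = −αΔT + βΔS = -9.00 × 10⁻⁴ + 1.5092 × 10⁻³ = 6.092 × 10⁻⁴, so Δρ ≈ 0.6238 kg m⁻³.
N² = (g/ρ₀)·Δρ/Δz = g·(Δρ/ρ₀)/Δz = 9.81 × 6.092 × 10⁻⁴ / 112 = 5.3359 × 10⁻⁵ s⁻².
N = √(5.3359 × 10⁻⁵) = 7.3047 × 10⁻³ rad s⁻¹ → T = 2π/N = 860.16 s ≈ 860 s.

860 s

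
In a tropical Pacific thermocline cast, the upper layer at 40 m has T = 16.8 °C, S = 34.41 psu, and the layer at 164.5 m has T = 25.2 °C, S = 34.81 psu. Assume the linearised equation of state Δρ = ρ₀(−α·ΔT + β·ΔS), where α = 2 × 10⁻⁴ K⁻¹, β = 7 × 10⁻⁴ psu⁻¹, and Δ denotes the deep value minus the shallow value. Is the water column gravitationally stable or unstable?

unstable

ΔT = 25.2 − 16.8 = +8.4 K and ΔS = 34.81 − 34.41 = +0.40 psu (deep − shallow).
−αΔT = -1.68 × 10⁻³; βΔS = 2.80 × 10⁻⁴; sum Δρ/ρ₀ = -1.40 × 10⁻³.
Δρ/ρ₀ < 0, so Δρ < 0: deeper water is lighter → statically unstable; the column would overturn.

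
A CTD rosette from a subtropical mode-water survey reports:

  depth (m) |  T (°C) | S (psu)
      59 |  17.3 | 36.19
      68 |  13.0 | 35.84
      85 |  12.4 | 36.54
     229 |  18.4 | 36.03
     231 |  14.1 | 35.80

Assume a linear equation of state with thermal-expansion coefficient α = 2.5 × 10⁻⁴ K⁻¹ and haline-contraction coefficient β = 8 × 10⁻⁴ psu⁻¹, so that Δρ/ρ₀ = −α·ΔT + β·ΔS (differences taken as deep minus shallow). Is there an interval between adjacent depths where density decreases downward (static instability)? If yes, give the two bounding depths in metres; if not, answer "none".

85–229 m

Evaluate Δρ/ρ₀ = −αΔT + βΔS across each adjacent pair:
  59–68 m: −αΔT+βΔS = −(2.5 × 10⁻⁴)(-4.3)+(8 × 10⁻⁴)(-0.35) = 8.0 × 10⁻⁴ → stable
  68–85 m: −αΔT+βΔS = −(2.5 × 10⁻⁴)(-0.6)+(8 × 10⁻⁴)(+0.70) = 7.1 × 10⁻⁴ → stable
  85–229 m: −αΔT+βΔS = −(2.5 × 10⁻⁴)(+6.0)+(8 × 10⁻⁴)(-0.51) = -1.9 × 10⁻³ → UNSTABLE
  229–231 m: −αΔT+βΔS = −(2.5 × 10⁻⁴)(-4.3)+(8 × 10⁻⁴)(-0.23) = 8.9 × 10⁻⁴ → stable
The 85–229 m interval has Δρ < 0: lighter water underlies denser water.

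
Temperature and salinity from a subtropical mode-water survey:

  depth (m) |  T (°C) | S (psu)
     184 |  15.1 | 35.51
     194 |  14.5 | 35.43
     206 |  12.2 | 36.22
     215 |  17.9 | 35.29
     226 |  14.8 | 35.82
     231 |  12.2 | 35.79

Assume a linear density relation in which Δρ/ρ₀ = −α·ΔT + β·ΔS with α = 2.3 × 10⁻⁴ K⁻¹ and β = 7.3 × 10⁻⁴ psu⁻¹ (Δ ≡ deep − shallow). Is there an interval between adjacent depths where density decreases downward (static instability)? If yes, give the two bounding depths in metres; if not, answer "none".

206–215 m

Evaluate Δρ/ρ₀ = −αΔT + βΔS across each adjacent pair:
  184–194 m: −αΔT+βΔS = −(2.3 × 10⁻⁴)(-0.6)+(7.3 × 10⁻⁴)(-0.08) = 8.0 × 10⁻⁵ → stable
  194–206 m: −αΔT+βΔS = −(2.3 × 10⁻⁴)(-2.3)+(7.3 × 10⁻⁴)(+0.79) = 1.1 × 10⁻³ → stable
  206–215 m: −αΔT+βΔS = −(2.3 × 10⁻⁴)(+5.7)+(7.3 × 10⁻⁴)(-0.93) = -2.0 × 10⁻³ → UNSTABLE
  215–226 m: −αΔT+βΔS = −(2.3 × 10⁻⁴)(-3.1)+(7.3 × 10⁻⁴)(+0.53) = 1.1 × 10⁻³ → stable
  226–231 m: −αΔT+βΔS = −(2.3 × 10⁻⁴)(-2.6)+(7.3 × 10⁻⁴)(-0.03) = 5.8 × 10⁻⁴ → stable
The 206–215 m interval has Δρ < 0: lighter water underlies denser water.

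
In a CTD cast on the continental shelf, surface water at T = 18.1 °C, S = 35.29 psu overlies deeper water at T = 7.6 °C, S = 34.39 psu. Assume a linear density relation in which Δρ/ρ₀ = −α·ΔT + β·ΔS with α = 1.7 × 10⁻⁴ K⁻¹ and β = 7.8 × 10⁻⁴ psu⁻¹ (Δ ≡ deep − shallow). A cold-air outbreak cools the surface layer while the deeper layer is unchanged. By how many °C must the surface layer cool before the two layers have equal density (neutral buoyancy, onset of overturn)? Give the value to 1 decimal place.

Neutral buoyancy requires Δρ = 0, i.e. −α(T_deep − T_surf′) + β(S_deep − S_surf) = 0.
T_surf′ = T_deep − (β/α)·ΔS = 7.6 − (7.8 × 10⁻⁴/1.7 × 10⁻⁴)·(-0.90) = 11.729 °C.
Cooling required: 18.1 − (11.729) = 6.371 °C.

6.4 °C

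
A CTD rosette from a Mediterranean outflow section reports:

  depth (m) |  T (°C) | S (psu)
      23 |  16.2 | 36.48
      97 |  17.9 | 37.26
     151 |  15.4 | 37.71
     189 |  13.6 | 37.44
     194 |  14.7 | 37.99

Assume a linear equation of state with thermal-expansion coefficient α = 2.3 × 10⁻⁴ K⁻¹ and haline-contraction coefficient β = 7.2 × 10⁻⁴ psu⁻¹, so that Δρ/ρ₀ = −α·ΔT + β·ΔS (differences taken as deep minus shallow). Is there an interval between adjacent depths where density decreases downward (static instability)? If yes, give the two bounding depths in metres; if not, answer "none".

none

Evaluate Δρ/ρ₀ = −αΔT + βΔS across each adjacent pair:
  23–97 m: −αΔT+βΔS = −(2.3 × 10⁻⁴)(+1.7)+(7.2 × 10⁻⁴)(+0.78) = 1.7 × 10⁻⁴ → stable
  97–151 m: −αΔT+βΔS = −(2.3 × 10⁻⁴)(-2.5)+(7.2 × 10⁻⁴)(+0.45) = 9.0 × 10⁻⁴ → stable
  151–189 m: −αΔT+βΔS = −(2.3 × 10⁻⁴)(-1.8)+(7.2 × 10⁻⁴)(-0.27) = 2.2 × 10⁻⁴ → stable
  189–194 m: −αΔT+βΔS = −(2.3 × 10⁻⁴)(+1.1)+(7.2 × 10⁻⁴)(+0.55) = 1.4 × 10⁻⁴ → stable
Every interval has Δρ > 0: the column is stably stratified throughout.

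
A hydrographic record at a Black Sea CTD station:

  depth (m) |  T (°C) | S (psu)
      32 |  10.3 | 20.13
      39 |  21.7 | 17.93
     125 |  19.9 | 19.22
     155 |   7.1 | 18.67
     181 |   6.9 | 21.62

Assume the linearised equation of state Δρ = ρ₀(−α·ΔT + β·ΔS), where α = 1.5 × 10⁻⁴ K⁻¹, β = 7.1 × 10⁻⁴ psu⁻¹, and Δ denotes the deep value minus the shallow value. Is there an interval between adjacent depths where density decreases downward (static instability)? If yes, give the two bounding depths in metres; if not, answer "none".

Evaluate Δρ/ρ₀ = −αΔT + βΔS across each adjacent pair:
  32–39 m: −αΔT+βΔS = −(1.5 × 10⁻⁴)(+11.4)+(7.1 × 10⁻⁴)(-2.20) = -3.3 × 10⁻³ → UNSTABLE
  39–125 m: −αΔT+βΔS = −(1.5 × 10⁻⁴)(-1.8)+(7.1 × 10⁻⁴)(+1.29) = 1.2 × 10⁻³ → stable
  125–155 m: −αΔT+βΔS = −(1.5 × 10⁻⁴)(-12.8)+(7.1 × 10⁻⁴)(-0.55) = 1.5 × 10⁻³ → stable
  155–181 m: −αΔT+βΔS = −(1.5 × 10⁻⁴)(-0.2)+(7.1 × 10⁻⁴)(+2.95) = 2.1 × 10⁻³ → stable
The 32–39 m interval has Δρ < 0: lighter water underlies denser water.

32–39 m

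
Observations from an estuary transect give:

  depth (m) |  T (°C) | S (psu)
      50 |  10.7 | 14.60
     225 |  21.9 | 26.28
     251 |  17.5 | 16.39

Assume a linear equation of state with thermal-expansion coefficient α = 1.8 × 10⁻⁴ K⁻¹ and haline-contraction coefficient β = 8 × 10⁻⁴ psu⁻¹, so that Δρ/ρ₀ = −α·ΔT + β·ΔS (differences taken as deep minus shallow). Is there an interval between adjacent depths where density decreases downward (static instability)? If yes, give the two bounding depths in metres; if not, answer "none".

225–251 m

Evaluate Δρ/ρ₀ = −αΔT + βΔS across each adjacent pair:
  50–225 m: −αΔT+βΔS = −(1.8 × 10⁻⁴)(+11.2)+(8 × 10⁻⁴)(+11.68) = 7.3 × 10⁻³ → stable
  225–251 m: −αΔT+βΔS = −(1.8 × 10⁻⁴)(-4.4)+(8 × 10⁻⁴)(-9.89) = -7.1 × 10⁻³ → UNSTABLE
The 225–251 m interval has Δρ < 0: lighter water underlies denser water.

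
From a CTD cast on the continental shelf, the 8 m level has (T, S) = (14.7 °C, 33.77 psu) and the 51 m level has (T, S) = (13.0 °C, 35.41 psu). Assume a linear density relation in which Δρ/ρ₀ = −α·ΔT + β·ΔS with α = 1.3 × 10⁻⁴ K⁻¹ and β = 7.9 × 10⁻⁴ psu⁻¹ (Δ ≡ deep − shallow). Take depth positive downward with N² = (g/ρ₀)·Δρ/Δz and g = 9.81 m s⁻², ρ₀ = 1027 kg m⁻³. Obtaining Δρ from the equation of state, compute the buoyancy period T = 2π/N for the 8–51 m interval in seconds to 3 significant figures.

ΔT = -1.7 K, ΔS = +1.64 psu (deep − shallow).
Δρ/ρ₀ = −αΔT + βΔS = 2.21 × 10⁻⁴ + 1.2956 × 10⁻³ = 1.5166 × 10⁻³, so Δρ ≈ 1.558 kg m⁻³.
N² = (g/ρ₀)·Δρ/Δz = g·(Δρ/ρ₀)/Δz = 9.81 × 1.5166 × 10⁻³ / 43 = 3.4600 × 10⁻⁴ s⁻².
N = √(3.4600 × 10⁻⁴) = 0.018601 rad s⁻¹ → T = 2π/N = 337.79 s ≈ 338 s.

338 s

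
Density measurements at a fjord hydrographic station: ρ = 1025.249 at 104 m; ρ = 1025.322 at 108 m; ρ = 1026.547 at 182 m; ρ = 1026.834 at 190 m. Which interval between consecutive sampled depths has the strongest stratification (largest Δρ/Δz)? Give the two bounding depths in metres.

182–190 m

Compute the density gradient over each adjacent pair:
  104–108 m: Δρ/Δz = 0.073/4 = 0.018 kg m⁻⁴
  108–182 m: Δρ/Δz = 1.225/74 = 0.017 kg m⁻⁴
  182–190 m: Δρ/Δz = 0.287/8 = 0.036 kg m⁻⁴
The largest gradient is in the 182–190 m interval — the pycnocline.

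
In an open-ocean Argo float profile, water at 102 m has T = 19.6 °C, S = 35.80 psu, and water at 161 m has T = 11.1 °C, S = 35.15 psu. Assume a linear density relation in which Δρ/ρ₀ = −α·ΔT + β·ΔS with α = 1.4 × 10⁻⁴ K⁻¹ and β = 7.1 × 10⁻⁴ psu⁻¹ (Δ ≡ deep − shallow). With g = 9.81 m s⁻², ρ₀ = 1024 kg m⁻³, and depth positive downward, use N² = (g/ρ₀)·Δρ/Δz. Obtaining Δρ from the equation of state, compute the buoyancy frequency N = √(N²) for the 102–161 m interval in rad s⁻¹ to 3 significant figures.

ΔT = -8.5 K, ΔS = -0.65 psu (deep − shallow).
Δρ/ρ₀ = −αΔT + βΔS = 1.19 × 10⁻³ − 4.615 × 10⁻⁴ = 7.285 × 10⁻⁴, so Δρ ≈ 0.7460 kg m⁻³.
N² = (g/ρ₀)·Δρ/Δz = g·(Δρ/ρ₀)/Δz = 9.81 × 7.285 × 10⁻⁴ / 59 = 1.2113 × 10⁻⁴ s⁻².
N = √(1.2113 × 10⁻⁴) = 0.011006 rad s⁻¹ ≈ 0.0110 rad s⁻¹.

0.0110 rad s⁻¹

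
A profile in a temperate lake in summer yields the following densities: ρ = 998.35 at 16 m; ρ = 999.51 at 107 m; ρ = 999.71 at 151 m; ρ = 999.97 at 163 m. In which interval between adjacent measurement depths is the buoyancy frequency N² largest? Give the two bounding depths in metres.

Compute the density gradient over each adjacent pair:
  16–107 m: Δρ/Δz = 1.16/91 = 0.013 kg m⁻⁴
  107–151 m: Δρ/Δz = 0.20/44 = 4.5 × 10⁻³ kg m⁻⁴
  151–163 m: Δρ/Δz = 0.26/12 = 0.022 kg m⁻⁴
The largest gradient is in the 151–163 m interval — the pycnocline.

151–163 m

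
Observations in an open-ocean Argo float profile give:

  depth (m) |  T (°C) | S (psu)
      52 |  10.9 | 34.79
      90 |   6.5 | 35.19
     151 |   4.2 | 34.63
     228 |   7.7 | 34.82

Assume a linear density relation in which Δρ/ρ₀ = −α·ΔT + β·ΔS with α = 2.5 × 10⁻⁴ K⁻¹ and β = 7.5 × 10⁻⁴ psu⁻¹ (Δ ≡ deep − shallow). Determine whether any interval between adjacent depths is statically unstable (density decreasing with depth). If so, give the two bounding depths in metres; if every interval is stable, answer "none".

151–228 m

Evaluate Δρ/ρ₀ = −αΔT + βΔS across each adjacent pair:
  52–90 m: −αΔT+βΔS = −(2.5 × 10⁻⁴)(-4.4)+(7.5 × 10⁻⁴)(+0.40) = 1.4 × 10⁻³ → stable
  90–151 m: −αΔT+βΔS = −(2.5 × 10⁻⁴)(-2.3)+(7.5 × 10⁻⁴)(-0.56) = 1.5 × 10⁻⁴ → stable
  151–228 m: −αΔT+βΔS = −(2.5 × 10⁻⁴)(+3.5)+(7.5 × 10⁻⁴)(+0.19) = -7.3 × 10⁻⁴ → UNSTABLE
The 151–228 m interval has Δρ < 0: lighter water underlies denser water.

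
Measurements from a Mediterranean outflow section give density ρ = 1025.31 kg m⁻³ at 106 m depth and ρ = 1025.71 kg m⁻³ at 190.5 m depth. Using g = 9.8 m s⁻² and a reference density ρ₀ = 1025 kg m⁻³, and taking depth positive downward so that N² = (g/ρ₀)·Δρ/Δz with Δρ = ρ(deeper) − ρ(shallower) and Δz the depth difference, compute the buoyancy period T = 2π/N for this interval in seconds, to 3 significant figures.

Δρ = 1025.71 − 1025.31 = 0.40 kg m⁻³ over Δz = 190.5 − 106 = 84.5 m.
N² = (9.8/1025) × (0.40/84.5) = 4.5259 × 10⁻⁵ s⁻².
N = √(4.5259 × 10⁻⁵) = 6.7275 × 10⁻³ rad s⁻¹, so T = 2π/N = 933.96 s ≈ 934 s.

934 s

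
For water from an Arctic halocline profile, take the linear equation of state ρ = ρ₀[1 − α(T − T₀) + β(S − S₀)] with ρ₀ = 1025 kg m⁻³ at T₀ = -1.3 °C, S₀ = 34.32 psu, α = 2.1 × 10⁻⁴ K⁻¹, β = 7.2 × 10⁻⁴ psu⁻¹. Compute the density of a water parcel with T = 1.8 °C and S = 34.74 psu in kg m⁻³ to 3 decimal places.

1024.643 kg m⁻³

T − T₀ = +3.1 K, S − S₀ = +0.42 psu.
Bracket = 1 − α·(+3.1) + β·(+0.42) = 1 + (-3.486 × 10⁻⁴) = 0.9996514.
ρ = 1025 × 0.9996514 = 1024.643 kg m⁻³.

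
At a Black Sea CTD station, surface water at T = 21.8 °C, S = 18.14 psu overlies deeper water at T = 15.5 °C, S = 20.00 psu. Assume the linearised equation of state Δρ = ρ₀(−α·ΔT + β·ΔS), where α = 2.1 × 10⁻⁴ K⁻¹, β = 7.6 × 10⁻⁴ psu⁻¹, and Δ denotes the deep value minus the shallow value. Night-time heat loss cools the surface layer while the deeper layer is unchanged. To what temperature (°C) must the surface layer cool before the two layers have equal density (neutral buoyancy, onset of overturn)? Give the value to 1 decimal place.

Neutral buoyancy requires Δρ = 0, i.e. −α(T_deep − T_surf′) + β(S_deep − S_surf) = 0.
T_surf′ = T_deep − (β/α)·ΔS = 15.5 − (7.6 × 10⁻⁴/2.1 × 10⁻⁴)·(+1.86) = 8.769 °C.
Cooling required: 21.8 − (8.769) = 13.031 °C.

8.8 °C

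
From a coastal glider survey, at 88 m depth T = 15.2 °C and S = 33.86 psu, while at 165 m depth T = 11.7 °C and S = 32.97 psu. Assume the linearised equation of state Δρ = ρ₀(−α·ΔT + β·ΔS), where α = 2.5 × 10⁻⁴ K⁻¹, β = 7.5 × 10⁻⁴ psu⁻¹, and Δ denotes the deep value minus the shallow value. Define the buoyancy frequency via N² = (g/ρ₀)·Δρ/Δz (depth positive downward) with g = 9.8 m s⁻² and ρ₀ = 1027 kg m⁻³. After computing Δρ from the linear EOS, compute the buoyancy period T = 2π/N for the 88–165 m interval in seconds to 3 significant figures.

1.22 × 10³ s

ΔT = -3.5 K, ΔS = -0.89 psu (deep − shallow).
Δρ/ρ₀ = −αΔT + βΔS = 8.75 × 10⁻⁴ − 6.675 × 10⁻⁴ = 2.075 × 10⁻⁴, so Δρ ≈ 0.2131 kg m⁻³.
N² = (g/ρ₀)·Δρ/Δz = g·(Δρ/ρ₀)/Δz = 9.8 × 2.075 × 10⁻⁴ / 77 = 2.6409 × 10⁻⁵ s⁻².
N = √(2.6409 × 10⁻⁵) = 5.1390 × 10⁻³ rad s⁻¹ → T = 2π/N = 1.2226 × 10³ s ≈ 1.22 × 10³ s.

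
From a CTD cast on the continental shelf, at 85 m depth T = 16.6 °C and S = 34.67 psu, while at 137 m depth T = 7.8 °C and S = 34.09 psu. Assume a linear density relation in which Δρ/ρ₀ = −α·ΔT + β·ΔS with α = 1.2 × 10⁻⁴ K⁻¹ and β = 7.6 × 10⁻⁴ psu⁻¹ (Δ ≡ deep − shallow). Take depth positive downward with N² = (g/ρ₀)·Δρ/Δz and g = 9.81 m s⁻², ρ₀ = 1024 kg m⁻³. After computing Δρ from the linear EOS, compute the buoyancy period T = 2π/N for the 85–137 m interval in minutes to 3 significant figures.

9.72 min

ΔT = -8.8 K, ΔS = -0.58 psu (deep − shallow).
Δρ/ρ₀ = −αΔT + βΔS = 1.056 × 10⁻³ − 4.408 × 10⁻⁴ = 6.152 × 10⁻⁴, so Δρ ≈ 0.6300 kg m⁻³.
N² = (g/ρ₀)·Δρ/Δz = g·(Δρ/ρ₀)/Δz = 9.81 × 6.152 × 10⁻⁴ / 52 = 1.1606 × 10⁻⁴ s⁻².
N = √(1.1606 × 10⁻⁴) = 0.010773 rad s⁻¹ → T = 2π/N = 583.23 s = 9.7205 min ≈ 9.72 min.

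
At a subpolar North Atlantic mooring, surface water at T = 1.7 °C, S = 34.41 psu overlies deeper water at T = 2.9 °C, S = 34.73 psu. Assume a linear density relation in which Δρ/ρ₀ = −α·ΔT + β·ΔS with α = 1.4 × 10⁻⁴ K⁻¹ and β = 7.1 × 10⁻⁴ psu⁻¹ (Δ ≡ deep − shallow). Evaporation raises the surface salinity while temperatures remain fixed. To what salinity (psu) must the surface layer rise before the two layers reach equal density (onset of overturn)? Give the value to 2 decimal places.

Neutral buoyancy requires −α(T_deep − T_surf) + β(S_deep − S_surf′) = 0.
S_surf′ = S_deep − (α/β)·ΔT = 34.73 − (1.4 × 10⁻⁴/7.1 × 10⁻⁴)·(+1.2) = 34.4934 psu.
Increase required: 34.4934 − 34.41 = 0.0834 psu.

34.49 psu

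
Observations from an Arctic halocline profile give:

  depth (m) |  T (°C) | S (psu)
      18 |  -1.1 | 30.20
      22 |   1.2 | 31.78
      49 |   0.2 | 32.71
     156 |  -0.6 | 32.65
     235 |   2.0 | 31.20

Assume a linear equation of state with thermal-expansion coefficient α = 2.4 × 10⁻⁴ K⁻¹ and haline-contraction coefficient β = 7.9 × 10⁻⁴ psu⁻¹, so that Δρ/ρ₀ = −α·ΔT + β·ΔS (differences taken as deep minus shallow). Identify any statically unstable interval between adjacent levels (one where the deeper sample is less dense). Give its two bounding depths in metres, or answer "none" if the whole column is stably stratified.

156–235 m

Evaluate Δρ/ρ₀ = −αΔT + βΔS across each adjacent pair:
  18–22 m: −αΔT+βΔS = −(2.4 × 10⁻⁴)(+2.3)+(7.9 × 10⁻⁴)(+1.58) = 7.0 × 10⁻⁴ → stable
  22–49 m: −αΔT+βΔS = −(2.4 × 10⁻⁴)(-1.0)+(7.9 × 10⁻⁴)(+0.93) = 9.7 × 10⁻⁴ → stable
  49–156 m: −αΔT+βΔS = −(2.4 × 10⁻⁴)(-0.8)+(7.9 × 10⁻⁴)(-0.06) = 1.4 × 10⁻⁴ → stable
  156–235 m: −αΔT+βΔS = −(2.4 × 10⁻⁴)(+2.6)+(7.9 × 10⁻⁴)(-1.45) = -1.8 × 10⁻³ → UNSTABLE
The 156–235 m interval has Δρ < 0: lighter water underlies denser water.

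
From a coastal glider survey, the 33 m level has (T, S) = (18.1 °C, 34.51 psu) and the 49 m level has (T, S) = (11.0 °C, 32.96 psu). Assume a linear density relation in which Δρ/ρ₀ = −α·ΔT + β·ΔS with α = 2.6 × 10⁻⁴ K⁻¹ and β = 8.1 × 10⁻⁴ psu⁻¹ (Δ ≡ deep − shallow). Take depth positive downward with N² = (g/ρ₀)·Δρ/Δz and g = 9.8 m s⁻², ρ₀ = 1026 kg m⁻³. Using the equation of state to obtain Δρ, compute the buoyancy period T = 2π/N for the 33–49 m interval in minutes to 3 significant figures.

ΔT = -7.1 K, ΔS = -1.55 psu (deep − shallow).
Δρ/ρ₀ = −αΔT + βΔS = 1.846 × 10⁻³ − 1.2555 × 10⁻³ = 5.905 × 10⁻⁴, so Δρ ≈ 0.6059 kg m⁻³.
N² = (g/ρ₀)·Δρ/Δz = g·(Δρ/ρ₀)/Δz = 9.8 × 5.905 × 10⁻⁴ / 16 = 3.6168 × 10⁻⁴ s⁻².
N = √(3.6168 × 10⁻⁴) = 0.019018 rad s⁻¹ → T = 2π/N = 330.38 s = 5.5063 min ≈ 5.51 min.

5.51 min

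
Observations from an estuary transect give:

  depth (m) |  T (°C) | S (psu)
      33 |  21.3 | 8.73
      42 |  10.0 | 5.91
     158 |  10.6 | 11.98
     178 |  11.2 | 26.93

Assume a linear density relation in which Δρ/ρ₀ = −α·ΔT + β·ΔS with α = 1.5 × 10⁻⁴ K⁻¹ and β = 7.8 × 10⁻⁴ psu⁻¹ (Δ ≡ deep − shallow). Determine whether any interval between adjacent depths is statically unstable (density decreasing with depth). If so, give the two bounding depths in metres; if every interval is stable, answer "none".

Evaluate Δρ/ρ₀ = −αΔT + βΔS across each adjacent pair:
  33–42 m: −αΔT+βΔS = −(1.5 × 10⁻⁴)(-11.3)+(7.8 × 10⁻⁴)(-2.82) = -5.0 × 10⁻⁴ → UNSTABLE
  42–158 m: −αΔT+βΔS = −(1.5 × 10⁻⁴)(+0.6)+(7.8 × 10⁻⁴)(+6.07) = 4.6 × 10⁻³ → stable
  158–178 m: −αΔT+βΔS = −(1.5 × 10⁻⁴)(+0.6)+(7.8 × 10⁻⁴)(+14.95) = 0.012 → stable
The 33–42 m interval has Δρ < 0: lighter water underlies denser water.

33–42 m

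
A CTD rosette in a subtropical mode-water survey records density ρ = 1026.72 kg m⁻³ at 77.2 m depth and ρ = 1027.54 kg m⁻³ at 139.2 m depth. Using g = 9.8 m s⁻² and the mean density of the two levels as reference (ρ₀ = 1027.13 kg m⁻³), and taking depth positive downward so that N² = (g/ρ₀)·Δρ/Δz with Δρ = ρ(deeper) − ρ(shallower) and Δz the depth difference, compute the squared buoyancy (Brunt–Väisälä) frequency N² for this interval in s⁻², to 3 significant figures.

Δρ = 1027.54 − 1026.72 = 0.82 kg m⁻³ over Δz = 139.2 − 77.2 = 62 m.
N² = (9.8/1027.13) × (0.82/62) = 1.2619 × 10⁻⁴ s⁻² ≈ 1.26 × 10⁻⁴ s⁻².

1.26 × 10⁻⁴ s⁻²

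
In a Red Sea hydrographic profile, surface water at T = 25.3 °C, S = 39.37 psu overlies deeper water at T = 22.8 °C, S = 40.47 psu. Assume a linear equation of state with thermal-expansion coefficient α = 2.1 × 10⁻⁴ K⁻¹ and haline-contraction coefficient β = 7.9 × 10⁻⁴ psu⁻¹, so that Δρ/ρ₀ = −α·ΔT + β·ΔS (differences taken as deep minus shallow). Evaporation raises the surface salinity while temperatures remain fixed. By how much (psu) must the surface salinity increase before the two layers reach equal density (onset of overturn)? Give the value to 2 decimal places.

Neutral buoyancy requires −α(T_deep − T_surf) + β(S_deep − S_surf′) = 0.
S_surf′ = S_deep − (α/β)·ΔT = 40.47 − (2.1 × 10⁻⁴/7.9 × 10⁻⁴)·(-2.5) = 41.1346 psu.
Increase required: 41.1346 − 39.37 = 1.7646 psu.

1.76 psu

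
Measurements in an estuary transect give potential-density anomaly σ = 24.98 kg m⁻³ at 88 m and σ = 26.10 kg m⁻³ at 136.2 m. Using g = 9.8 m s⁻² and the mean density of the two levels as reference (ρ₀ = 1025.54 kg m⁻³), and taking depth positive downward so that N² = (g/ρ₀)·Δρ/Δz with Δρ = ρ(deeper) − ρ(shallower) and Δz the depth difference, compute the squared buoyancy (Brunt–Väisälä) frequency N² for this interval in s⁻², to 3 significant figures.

Δρ = 1026.10 − 1024.98 = 1.12 kg m⁻³ over Δz = 136.2 − 88 = 48.2 m.
N² = (9.8/1025.54) × (1.12/48.2) = 2.2205 × 10⁻⁴ s⁻² ≈ 2.22 × 10⁻⁴ s⁻².

2.22 × 10⁻⁴ s⁻²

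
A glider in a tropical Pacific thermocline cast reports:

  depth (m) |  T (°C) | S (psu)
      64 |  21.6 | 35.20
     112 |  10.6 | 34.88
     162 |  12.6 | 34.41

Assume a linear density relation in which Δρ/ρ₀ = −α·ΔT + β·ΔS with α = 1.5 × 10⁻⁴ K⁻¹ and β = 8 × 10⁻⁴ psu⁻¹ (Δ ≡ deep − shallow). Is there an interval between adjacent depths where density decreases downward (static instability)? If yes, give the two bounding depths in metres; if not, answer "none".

Evaluate Δρ/ρ₀ = −αΔT + βΔS across each adjacent pair:
  64–112 m: −αΔT+βΔS = −(1.5 × 10⁻⁴)(-11.0)+(8 × 10⁻⁴)(-0.32) = 1.4 × 10⁻³ → stable
  112–162 m: −αΔT+βΔS = −(1.5 × 10⁻⁴)(+2.0)+(8 × 10⁻⁴)(-0.47) = -6.8 × 10⁻⁴ → UNSTABLE
The 112–162 m interval has Δρ < 0: lighter water underlies denser water.

112–162 m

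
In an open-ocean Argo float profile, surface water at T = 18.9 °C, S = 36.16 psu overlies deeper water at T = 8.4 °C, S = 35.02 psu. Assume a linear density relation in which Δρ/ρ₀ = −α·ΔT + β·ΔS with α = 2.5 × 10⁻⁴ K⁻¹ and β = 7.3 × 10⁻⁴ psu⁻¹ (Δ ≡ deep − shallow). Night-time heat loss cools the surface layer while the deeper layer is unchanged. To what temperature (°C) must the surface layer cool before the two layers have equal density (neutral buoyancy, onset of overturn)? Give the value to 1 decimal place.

11.7 °C

Neutral buoyancy requires Δρ = 0, i.e. −α(T_deep − T_surf′) + β(S_deep − S_surf) = 0.
T_surf′ = T_deep − (β/α)·ΔS = 8.4 − (7.3 × 10⁻⁴/2.5 × 10⁻⁴)·(-1.14) = 11.729 °C.
Cooling required: 18.9 − (11.729) = 7.171 °C.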